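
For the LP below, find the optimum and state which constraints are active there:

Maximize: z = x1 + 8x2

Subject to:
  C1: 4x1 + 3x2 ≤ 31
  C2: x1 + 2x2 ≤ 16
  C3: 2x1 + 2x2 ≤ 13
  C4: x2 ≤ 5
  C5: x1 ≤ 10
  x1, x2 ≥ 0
Optimal: x1 = 1.5, x2 = 5
Binding: C3, C4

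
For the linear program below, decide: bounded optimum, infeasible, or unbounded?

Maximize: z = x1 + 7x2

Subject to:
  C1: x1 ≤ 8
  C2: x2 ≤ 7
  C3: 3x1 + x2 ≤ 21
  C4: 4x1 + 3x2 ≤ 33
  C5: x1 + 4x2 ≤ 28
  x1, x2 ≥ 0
The point (0, 7) satisfies every constraint, so the LP is feasible; the constraints give x1 ≤ 8 and x2 ≤ 7, which with x1, x2 ≥ 0 keep the feasible region inside a bounded box. A feasible, bounded LP attains a finite optimum at a vertex.

Evaluating z = x1 + 7x2 at each vertex:
  (0, 0): z = 0
  (7, 0): z = 7
  (6, 3): z = 27
  (3.692, 6.077): z = 46.23
  (0, 7): z = 49

The LP has an optimal solution: (0, 7) with z = 49.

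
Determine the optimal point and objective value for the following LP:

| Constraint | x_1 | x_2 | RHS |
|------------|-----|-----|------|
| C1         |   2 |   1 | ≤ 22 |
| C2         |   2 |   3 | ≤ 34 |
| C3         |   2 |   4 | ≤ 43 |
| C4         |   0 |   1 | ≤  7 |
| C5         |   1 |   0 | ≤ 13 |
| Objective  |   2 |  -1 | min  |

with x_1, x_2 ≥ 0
Each vertex is the intersection of two constraint boundaries that also satisfies all remaining constraints:
  x_1 = 0 and x_2 = 0 → (0, 0)
  2x_1 + x_2 = 22 and x_2 = 0 → (11, 0)
  2x_1 + x_2 = 22 and 2x_1 + 3x_2 = 34 → (8, 6)
  2x_1 + 3x_2 = 34 and x_2 = 7 → (6.5, 7)
  x_2 = 7 and x_1 = 0 → (0, 7)

Evaluating z = 2x_1 - x_2 at each vertex:
  (0, 0): z = 0
  (11, 0): z = 22
  (8, 6): z = 10
  (6.5, 7): z = 6
  (0, 7): z = -7

The minimum is at (0, 7) with z = -7.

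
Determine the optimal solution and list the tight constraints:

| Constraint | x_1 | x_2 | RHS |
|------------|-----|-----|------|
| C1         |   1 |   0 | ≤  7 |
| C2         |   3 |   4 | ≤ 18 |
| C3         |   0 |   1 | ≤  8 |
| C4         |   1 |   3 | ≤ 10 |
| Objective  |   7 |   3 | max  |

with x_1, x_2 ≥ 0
Optimal: x_1 = 6, x_2 = 0
Binding: C2, x_2 ≥ 0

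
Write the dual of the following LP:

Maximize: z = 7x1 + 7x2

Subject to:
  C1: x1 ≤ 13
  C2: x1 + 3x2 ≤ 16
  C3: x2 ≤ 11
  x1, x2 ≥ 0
Minimize: z = 13y1 + 16y2 + 11y3

Subject to:
  C1: -y1 - y2 ≤ -7
  C2: -3y2 - y3 ≤ -7
  y1, y2, y3 ≥ 0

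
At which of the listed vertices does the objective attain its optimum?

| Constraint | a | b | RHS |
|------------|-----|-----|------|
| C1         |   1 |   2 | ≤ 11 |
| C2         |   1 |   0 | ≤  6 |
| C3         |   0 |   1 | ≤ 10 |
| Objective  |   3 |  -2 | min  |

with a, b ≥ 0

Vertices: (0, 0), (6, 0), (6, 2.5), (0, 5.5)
(0, 5.5) with z = -11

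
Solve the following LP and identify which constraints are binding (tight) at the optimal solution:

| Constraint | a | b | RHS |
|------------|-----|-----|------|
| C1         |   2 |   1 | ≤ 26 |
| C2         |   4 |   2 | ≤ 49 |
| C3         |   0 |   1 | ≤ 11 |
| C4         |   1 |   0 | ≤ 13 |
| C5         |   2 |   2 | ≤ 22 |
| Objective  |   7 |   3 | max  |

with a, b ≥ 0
Optimal: a = 11, b = 0
Slack at optimum:
  C1: slack = 4
  C2: slack = 5
  C3: slack = 11
  C4: slack = 2
  C5: slack = 0 (binding)
  a ≥ 0: a = 11
  b ≥ 0: b = 0 (binding)
Binding constraints: C5, b ≥ 0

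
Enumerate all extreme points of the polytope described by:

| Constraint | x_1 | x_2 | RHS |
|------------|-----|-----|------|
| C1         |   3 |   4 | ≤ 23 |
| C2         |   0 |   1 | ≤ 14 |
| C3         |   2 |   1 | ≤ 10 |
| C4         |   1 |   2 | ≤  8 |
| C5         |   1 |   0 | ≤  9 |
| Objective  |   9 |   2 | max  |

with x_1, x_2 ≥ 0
Each vertex is the intersection of two constraint boundaries that also satisfies all remaining constraints:
  x_1 = 0 and x_2 = 0 → (0, 0)
  2x_1 + x_2 = 10 and x_2 = 0 → (5, 0)
  2x_1 + x_2 = 10 and x_1 + 2x_2 = 8 → (4, 2)
  x_1 + 2x_2 = 8 and x_1 = 0 → (0, 4)

Vertices: (0, 0), (5, 0), (4, 2), (0, 4)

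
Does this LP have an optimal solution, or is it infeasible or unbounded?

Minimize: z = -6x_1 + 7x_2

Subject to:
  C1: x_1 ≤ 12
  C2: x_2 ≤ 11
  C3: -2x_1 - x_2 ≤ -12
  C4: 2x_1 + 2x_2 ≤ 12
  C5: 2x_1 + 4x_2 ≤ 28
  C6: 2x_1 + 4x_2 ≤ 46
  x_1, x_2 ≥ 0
The point (6, 0) satisfies every constraint, so the LP is feasible; the constraints give x_1 ≤ 12 and x_2 ≤ 11, which with x_1, x_2 ≥ 0 keep the feasible region inside a bounded box. A feasible, bounded LP attains a finite optimum at a vertex.

Feasible with finite optimum z* = -36 at (6, 0).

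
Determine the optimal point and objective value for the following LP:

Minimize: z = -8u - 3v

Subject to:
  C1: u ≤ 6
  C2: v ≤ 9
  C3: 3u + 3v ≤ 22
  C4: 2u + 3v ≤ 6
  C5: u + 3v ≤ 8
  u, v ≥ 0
Each vertex is the intersection of two constraint boundaries that also satisfies all remaining constraints:
  u = 0 and v = 0 → (0, 0)
  2u + 3v = 6 and v = 0 → (3, 0)
  2u + 3v = 6 and u = 0 → (0, 2)

Evaluating z = -8u - 3v at each vertex:
  (0, 0): z = 0
  (3, 0): z = -24
  (0, 2): z = -6

The minimum is at (3, 0) with z = -24.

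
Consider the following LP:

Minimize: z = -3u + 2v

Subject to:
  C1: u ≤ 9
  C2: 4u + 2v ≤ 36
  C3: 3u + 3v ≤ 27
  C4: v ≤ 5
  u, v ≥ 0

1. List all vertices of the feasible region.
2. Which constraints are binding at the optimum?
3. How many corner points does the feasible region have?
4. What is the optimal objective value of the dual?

1. (0, 0), (9, 0), (4, 5), (0, 5)
2. C1, C2, C3, v ≥ 0
3. 4
4. -27 (by strong duality, equal to the primal optimum)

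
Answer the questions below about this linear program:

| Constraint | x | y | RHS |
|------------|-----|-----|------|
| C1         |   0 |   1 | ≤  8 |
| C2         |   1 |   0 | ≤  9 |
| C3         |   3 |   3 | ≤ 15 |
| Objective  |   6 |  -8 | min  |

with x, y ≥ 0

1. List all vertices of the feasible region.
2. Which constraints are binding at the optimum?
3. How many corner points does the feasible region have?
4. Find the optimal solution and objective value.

1. (0, 0), (5, 0), (0, 5)
2. C3, x ≥ 0
3. 3
4. x = 0, y = 5, z = -40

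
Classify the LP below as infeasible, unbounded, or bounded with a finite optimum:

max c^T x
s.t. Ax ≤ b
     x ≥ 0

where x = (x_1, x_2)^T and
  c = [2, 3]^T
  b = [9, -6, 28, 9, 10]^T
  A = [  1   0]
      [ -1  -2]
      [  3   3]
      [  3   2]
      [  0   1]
The point (0, 4.5) satisfies every constraint, so the LP is feasible; the constraints give x_1 ≤ 9 and x_2 ≤ 10, which with x_1, x_2 ≥ 0 keep the feasible region inside a bounded box. A feasible, bounded LP attains a finite optimum at a vertex.

The LP has an optimal solution: (0, 4.5) with z = 13.5.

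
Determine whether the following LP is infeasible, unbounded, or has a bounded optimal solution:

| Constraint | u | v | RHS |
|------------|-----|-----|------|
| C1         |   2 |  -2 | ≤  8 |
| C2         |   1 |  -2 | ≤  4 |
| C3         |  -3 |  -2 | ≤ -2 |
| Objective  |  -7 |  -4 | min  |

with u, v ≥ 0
Feasible point: (0, 1) satisfies every constraint, so the LP is feasible.
Direction d = (0, 1): for each constraint row a, a·d ≤ 0 —
  (2)(0) + (-2)(1) = -2 ≤ 0
  (1)(0) + (-2)(1) = -2 ≤ 0
  (-3)(0) + (-2)(1) = -2 ≤ 0
and d ≥ 0, so (0, 1) + t·d stays feasible for every t ≥ 0. Along this ray z = -7u - 4v changes by -4 per unit t, so z → −∞.

Unbounded — the objective can decrease without bound over the feasible region.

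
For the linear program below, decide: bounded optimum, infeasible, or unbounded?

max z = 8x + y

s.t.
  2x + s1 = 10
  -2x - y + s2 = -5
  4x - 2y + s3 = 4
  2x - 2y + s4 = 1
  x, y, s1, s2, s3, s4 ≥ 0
Feasible point: (1, 3) satisfies every constraint, so the LP is feasible.
Direction d = (0, 1): for each constraint row a, a·d ≤ 0 —
  (2)(0) + (0)(1) = 0 ≤ 0
  (-2)(0) + (-1)(1) = -1 ≤ 0
  (4)(0) + (-2)(1) = -2 ≤ 0
  (2)(0) + (-2)(1) = -2 ≤ 0
and d ≥ 0, so (1, 3) + t·d stays feasible for every t ≥ 0. Along this ray z = 8x + y changes by 1 per unit t, so z → +∞.

Unbounded: there is a feasible ray along which z → +∞.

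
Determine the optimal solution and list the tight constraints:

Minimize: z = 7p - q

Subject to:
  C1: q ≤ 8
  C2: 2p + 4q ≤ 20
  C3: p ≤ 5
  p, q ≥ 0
Optimal: p = 0, q = 5
Slack at optimum:
  C1: slack = 3
  C2: slack = 0 (binding)
  C3: slack = 5
  p ≥ 0: p = 0 (binding)
  q ≥ 0: q = 5
Binding constraints: C2, p ≥ 0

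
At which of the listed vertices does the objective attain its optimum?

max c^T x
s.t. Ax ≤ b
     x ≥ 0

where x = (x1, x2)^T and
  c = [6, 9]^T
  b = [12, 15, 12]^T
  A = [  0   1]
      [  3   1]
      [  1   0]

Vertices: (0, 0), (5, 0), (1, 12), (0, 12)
Evaluating z = 6x1 + 9x2 at each vertex:
  (0, 0): z = 0
  (5, 0): z = 30
  (1, 12): z = 114
  (0, 12): z = 108

The largest value is z = 114, attained at (1, 12).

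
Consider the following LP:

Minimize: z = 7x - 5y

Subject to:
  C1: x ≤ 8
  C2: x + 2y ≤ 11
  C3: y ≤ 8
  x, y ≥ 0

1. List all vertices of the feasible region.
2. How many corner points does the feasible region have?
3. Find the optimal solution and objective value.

1. (0, 0), (8, 0), (8, 1.5), (0, 5.5)
2. 4
3. x = 0, y = 5.5, z = -27.5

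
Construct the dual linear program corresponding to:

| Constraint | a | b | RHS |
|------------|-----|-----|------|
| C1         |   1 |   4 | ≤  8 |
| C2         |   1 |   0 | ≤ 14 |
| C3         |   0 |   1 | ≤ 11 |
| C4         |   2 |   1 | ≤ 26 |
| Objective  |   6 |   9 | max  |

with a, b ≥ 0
Minimize: z = 8y1 + 14y2 + 11y3 + 26y4

Subject to:
  C1: -y1 - y2 - 2y4 ≤ -6
  C2: -4y1 - y3 - y4 ≤ -9
  y1, y2, y3, y4 ≥ 0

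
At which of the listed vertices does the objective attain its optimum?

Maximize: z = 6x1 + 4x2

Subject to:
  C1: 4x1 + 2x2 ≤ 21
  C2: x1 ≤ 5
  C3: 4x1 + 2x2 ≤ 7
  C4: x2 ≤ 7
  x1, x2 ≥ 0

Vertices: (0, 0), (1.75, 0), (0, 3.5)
(0, 3.5) with z = 14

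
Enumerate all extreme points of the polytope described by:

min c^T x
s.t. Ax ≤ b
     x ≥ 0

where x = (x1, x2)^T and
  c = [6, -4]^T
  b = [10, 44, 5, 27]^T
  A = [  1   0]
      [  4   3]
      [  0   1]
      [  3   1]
Each vertex is the intersection of two constraint boundaries that also satisfies all remaining constraints:
  x1 = 0 and x2 = 0 → (0, 0)
  3x1 + x2 = 27 and x2 = 0 → (9, 0)
  4x1 + 3x2 = 44 and 3x1 + x2 = 27 → (7.4, 4.8)
  4x1 + 3x2 = 44 and x2 = 5 → (7.25, 5)
  x2 = 5 and x1 = 0 → (0, 5)

Vertices: (0, 0), (9, 0), (7.4, 4.8), (7.25, 5), (0, 5)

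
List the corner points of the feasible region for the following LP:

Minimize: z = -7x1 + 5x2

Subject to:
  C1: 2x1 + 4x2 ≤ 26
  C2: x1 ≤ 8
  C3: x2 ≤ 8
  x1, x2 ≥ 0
Each vertex is the intersection of two constraint boundaries that also satisfies all remaining constraints:
  x1 = 0 and x2 = 0 → (0, 0)
  x1 = 8 and x2 = 0 → (8, 0)
  2x1 + 4x2 = 26 and x1 = 8 → (8, 2.5)
  2x1 + 4x2 = 26 and x1 = 0 → (0, 6.5)

Vertices: (0, 0), (8, 0), (8, 2.5), (0, 6.5)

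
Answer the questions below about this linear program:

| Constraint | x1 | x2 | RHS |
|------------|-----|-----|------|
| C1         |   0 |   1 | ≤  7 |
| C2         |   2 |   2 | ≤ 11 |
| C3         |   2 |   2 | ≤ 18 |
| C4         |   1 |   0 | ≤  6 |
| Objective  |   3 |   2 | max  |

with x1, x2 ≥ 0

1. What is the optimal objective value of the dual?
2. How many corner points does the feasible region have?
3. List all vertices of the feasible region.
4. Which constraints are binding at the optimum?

1. 16.5 (by strong duality, equal to the primal optimum)
2. 3
3. (0, 0), (5.5, 0), (0, 5.5)
4. C2, x2 ≥ 0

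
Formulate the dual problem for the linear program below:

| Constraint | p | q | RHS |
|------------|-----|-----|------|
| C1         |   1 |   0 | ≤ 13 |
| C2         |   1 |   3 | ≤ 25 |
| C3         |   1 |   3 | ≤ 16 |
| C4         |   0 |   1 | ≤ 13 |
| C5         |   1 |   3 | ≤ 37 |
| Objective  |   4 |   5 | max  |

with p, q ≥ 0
Minimize: z = 13y1 + 25y2 + 16y3 + 13y4 + 37y5

Subject to:
  C1: -y1 - y2 - y3 - y5 ≤ -4
  C2: -3y2 - 3y3 - y4 - 3y5 ≤ -5
  y1, y2, y3, y4, y5 ≥ 0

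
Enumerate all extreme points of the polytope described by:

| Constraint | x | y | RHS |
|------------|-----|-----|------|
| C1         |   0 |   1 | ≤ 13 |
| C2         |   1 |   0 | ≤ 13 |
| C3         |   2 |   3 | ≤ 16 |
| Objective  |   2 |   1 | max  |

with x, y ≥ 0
Each vertex is the intersection of two constraint boundaries that also satisfies all remaining constraints:
  x = 0 and y = 0 → (0, 0)
  2x + 3y = 16 and y = 0 → (8, 0)
  2x + 3y = 16 and x = 0 → (0, 5.333)

Vertices: (0, 0), (8, 0), (0, 5.333)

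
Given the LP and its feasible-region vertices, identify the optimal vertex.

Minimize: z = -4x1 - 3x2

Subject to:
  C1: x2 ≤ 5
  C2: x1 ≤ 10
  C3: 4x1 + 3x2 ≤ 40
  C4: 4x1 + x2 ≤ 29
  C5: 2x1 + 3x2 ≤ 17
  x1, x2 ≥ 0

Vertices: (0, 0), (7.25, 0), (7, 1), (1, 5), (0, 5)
Evaluating z = -4x1 - 3x2 at each vertex:
  (0, 0): z = 0
  (7.25, 0): z = -29
  (7, 1): z = -31
  (1, 5): z = -19
  (0, 5): z = -15

The smallest value is z = -31, attained at (7, 1).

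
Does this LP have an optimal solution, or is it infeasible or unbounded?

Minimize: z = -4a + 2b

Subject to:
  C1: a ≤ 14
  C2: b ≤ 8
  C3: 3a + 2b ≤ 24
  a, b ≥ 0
The point (8, 0) satisfies every constraint, so the LP is feasible; the constraints give a ≤ 14 and b ≤ 8, which with a, b ≥ 0 keep the feasible region inside a bounded box. A feasible, bounded LP attains a finite optimum at a vertex.

Evaluating z = -4a + 2b at each vertex:
  (0, 0): z = 0
  (8, 0): z = -32
  (2.667, 8): z = 5.333
  (0, 8): z = 16

Feasible with finite optimum z* = -32 at (8, 0).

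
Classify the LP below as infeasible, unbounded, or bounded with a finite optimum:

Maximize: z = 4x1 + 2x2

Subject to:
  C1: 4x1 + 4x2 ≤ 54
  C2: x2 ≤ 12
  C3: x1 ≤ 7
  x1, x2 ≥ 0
The point (7, 6.5) satisfies every constraint, so the LP is feasible; the constraints give x1 ≤ 7 and x2 ≤ 12, which with x1, x2 ≥ 0 keep the feasible region inside a bounded box. A feasible, bounded LP attains a finite optimum at a vertex.

Evaluating z = 4x1 + 2x2 at each vertex:
  (0, 0): z = 0
  (7, 0): z = 28
  (7, 6.5): z = 41
  (1.5, 12): z = 30
  (0, 12): z = 24

Bounded optimum: z* = 41 at (7, 6.5).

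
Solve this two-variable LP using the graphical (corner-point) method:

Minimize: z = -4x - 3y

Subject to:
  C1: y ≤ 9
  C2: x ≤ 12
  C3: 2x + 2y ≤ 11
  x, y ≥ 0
Each vertex is the intersection of two constraint boundaries that also satisfies all remaining constraints:
  x = 0 and y = 0 → (0, 0)
  2x + 2y = 11 and y = 0 → (5.5, 0)
  2x + 2y = 11 and x = 0 → (0, 5.5)

Evaluating z = -4x - 3y at each vertex:
  (0, 0): z = 0
  (5.5, 0): z = -22
  (0, 5.5): z = -16.5

The minimum is at (5.5, 0) with z = -22.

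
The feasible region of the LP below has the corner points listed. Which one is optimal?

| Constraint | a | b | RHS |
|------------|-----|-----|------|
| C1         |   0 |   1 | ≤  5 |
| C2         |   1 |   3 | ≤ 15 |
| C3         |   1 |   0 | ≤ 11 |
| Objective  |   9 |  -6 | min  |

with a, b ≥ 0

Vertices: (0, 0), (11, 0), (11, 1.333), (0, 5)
(0, 5) with z = -30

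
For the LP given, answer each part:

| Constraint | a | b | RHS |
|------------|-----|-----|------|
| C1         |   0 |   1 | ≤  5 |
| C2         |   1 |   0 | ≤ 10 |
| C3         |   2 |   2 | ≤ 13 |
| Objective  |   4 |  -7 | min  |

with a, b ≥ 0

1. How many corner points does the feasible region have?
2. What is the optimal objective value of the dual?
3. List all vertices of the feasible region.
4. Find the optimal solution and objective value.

1. 4
2. -35 (by strong duality, equal to the primal optimum)
3. (0, 0), (6.5, 0), (1.5, 5), (0, 5)
4. a = 0, b = 5, z = -35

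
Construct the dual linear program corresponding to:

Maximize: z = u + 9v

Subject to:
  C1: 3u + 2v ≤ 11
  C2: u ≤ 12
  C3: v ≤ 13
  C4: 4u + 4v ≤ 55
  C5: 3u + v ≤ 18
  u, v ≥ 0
Minimize: z = 11y1 + 12y2 + 13y3 + 55y4 + 18y5

Subject to:
  C1: -3y1 - y2 - 4y4 - 3y5 ≤ -1
  C2: -2y1 - y3 - 4y4 - y5 ≤ -9
  y1, y2, y3, y4, y5 ≥ 0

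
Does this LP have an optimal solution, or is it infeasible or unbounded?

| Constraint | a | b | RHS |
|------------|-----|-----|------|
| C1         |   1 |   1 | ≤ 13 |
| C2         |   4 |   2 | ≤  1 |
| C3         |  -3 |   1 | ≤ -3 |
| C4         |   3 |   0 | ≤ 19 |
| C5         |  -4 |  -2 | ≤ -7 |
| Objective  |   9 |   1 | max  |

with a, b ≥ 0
C2 requires 4a + 2b ≤ 1, while C5 (-4a - 2b ≤ -7) is equivalent to 4a + 2b ≥ 7. Together they would need 7 ≤ 4a + 2b ≤ 1, which is impossible since 7 > 1. No point satisfies all constraints.

The feasible region is empty; the LP is infeasible.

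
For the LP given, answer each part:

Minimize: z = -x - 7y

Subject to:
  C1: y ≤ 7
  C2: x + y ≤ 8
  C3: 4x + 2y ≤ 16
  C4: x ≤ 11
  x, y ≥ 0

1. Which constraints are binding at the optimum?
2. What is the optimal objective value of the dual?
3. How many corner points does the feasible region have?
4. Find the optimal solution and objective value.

1. C1, C3
2. -49.5 (by strong duality, equal to the primal optimum)
3. 4
4. x = 0.5, y = 7, z = -49.5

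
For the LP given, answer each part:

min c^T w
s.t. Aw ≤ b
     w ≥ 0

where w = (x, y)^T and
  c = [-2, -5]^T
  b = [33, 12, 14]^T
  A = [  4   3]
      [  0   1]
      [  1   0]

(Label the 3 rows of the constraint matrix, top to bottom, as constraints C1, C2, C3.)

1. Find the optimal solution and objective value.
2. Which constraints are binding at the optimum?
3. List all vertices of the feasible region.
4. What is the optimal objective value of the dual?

1. x = 0, y = 11, z = -55
2. C1, x ≥ 0
3. (0, 0), (8.25, 0), (0, 11)
4. -55 (by strong duality, equal to the primal optimum)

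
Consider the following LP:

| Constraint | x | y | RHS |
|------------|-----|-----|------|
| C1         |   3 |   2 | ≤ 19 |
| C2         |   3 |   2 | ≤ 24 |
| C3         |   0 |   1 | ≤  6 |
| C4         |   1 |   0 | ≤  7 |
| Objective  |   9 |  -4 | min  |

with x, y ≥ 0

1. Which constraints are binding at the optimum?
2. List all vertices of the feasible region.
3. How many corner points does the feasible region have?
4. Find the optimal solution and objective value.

1. C3, x ≥ 0
2. (0, 0), (6.333, 0), (2.333, 6), (0, 6)
3. 4
4. x = 0, y = 6, z = -24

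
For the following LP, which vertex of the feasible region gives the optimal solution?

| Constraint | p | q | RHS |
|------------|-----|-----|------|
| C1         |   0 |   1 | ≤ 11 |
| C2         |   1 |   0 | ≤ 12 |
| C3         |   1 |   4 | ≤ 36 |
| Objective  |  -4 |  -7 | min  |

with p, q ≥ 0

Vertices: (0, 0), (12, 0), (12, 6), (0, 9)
Evaluating z = -4p - 7q at each vertex:
  (0, 0): z = 0
  (12, 0): z = -48
  (12, 6): z = -90
  (0, 9): z = -63

The smallest value is z = -90, attained at (12, 6).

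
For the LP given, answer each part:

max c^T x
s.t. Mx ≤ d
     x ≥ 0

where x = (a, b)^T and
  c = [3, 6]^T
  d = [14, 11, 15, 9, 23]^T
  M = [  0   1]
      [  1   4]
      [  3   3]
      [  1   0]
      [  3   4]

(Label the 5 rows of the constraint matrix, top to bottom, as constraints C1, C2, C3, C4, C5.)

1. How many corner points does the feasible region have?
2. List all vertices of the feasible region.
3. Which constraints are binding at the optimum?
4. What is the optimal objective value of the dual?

1. 4
2. (0, 0), (5, 0), (3, 2), (0, 2.75)
3. C2, C3
4. 21 (by strong duality, equal to the primal optimum)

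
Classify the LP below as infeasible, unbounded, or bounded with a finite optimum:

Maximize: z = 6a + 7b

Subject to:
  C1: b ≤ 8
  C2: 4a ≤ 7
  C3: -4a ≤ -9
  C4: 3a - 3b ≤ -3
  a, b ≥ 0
C2 requires 4a ≤ 7, while C3 (-4a ≤ -9) is equivalent to 4a ≥ 9. Together they would need 9 ≤ 4a ≤ 7, which is impossible since 9 > 7. No point satisfies all constraints.

Infeasible — the constraint set is empty.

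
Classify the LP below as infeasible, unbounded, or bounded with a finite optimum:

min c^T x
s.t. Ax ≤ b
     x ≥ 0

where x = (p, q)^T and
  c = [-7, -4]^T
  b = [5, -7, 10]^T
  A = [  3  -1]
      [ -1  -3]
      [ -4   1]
Feasible point: (0, 3) satisfies every constraint, so the LP is feasible.
Direction d = (1, 3): for each constraint row a, a·d ≤ 0 —
  (3)(1) + (-1)(3) = 0 ≤ 0
  (-1)(1) + (-3)(3) = -10 ≤ 0
  (-4)(1) + (1)(3) = -1 ≤ 0
and d ≥ 0, so (0, 3) + t·d stays feasible for every t ≥ 0. Along this ray z = -7p - 4q changes by -19 per unit t, so z → −∞.

Unbounded — the objective can decrease without bound over the feasible region.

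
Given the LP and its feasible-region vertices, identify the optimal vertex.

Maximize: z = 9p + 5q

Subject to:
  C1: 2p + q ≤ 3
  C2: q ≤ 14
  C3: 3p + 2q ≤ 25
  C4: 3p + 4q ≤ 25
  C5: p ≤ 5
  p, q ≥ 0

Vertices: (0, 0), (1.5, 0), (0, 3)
(0, 3) with z = 15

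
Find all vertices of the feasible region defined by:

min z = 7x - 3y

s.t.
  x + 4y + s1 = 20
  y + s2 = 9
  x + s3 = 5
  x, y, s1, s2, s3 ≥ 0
Each vertex is the intersection of two constraint boundaries that also satisfies all remaining constraints:
  x = 0 and y = 0 → (0, 0)
  x = 5 and y = 0 → (5, 0)
  x + 4y = 20 and x = 5 → (5, 3.75)
  x + 4y = 20 and x = 0 → (0, 5)

Vertices: (0, 0), (5, 0), (5, 3.75), (0, 5)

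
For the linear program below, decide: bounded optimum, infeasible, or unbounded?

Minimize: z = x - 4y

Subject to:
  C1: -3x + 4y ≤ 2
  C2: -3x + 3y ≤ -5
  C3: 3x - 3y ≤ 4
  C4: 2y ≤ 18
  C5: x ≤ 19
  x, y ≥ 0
C3 requires 3x - 3y ≤ 4, while C2 (-3x + 3y ≤ -5) is equivalent to 3x - 3y ≥ 5. Together they would need 5 ≤ 3x - 3y ≤ 4, which is impossible since 5 > 4. No point satisfies all constraints.

Infeasible: no point satisfies all constraints simultaneously.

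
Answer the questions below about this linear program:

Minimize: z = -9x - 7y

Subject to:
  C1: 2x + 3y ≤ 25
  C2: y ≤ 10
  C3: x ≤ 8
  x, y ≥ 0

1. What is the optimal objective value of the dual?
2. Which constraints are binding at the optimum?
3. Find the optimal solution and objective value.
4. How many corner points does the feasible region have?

1. -93 (by strong duality, equal to the primal optimum)
2. C1, C3
3. x = 8, y = 3, z = -93
4. 4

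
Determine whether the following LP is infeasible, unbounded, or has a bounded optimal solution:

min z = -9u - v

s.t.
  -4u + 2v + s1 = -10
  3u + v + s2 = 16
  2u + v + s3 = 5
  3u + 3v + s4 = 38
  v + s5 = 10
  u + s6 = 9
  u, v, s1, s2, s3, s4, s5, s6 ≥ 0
The point (2.5, 0) satisfies every constraint, so the LP is feasible; the constraints give u ≤ 9 and v ≤ 10, which with u, v ≥ 0 keep the feasible region inside a bounded box. A feasible, bounded LP attains a finite optimum at a vertex.

Evaluating z = -9u - v at each vertex:
  (2.5, 0): z = -22.5

Bounded optimum: z* = -22.5 at (2.5, 0).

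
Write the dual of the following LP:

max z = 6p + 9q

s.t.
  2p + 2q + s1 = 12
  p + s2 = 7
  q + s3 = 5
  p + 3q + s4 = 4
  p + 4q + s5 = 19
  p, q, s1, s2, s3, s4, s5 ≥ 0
Minimize: z = 12y1 + 7y2 + 5y3 + 4y4 + 19y5

Subject to:
  C1: -2y1 - y2 - y4 - y5 ≤ -6
  C2: -2y1 - y3 - 3y4 - 4y5 ≤ -9
  y1, y2, y3, y4, y5 ≥ 0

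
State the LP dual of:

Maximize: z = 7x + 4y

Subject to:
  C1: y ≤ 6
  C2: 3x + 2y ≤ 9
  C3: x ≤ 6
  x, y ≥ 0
Minimize: z = 6y1 + 9y2 + 6y3

Subject to:
  C1: -3y2 - y3 ≤ -7
  C2: -y1 - 2y2 ≤ -4
  y1, y2, y3 ≥ 0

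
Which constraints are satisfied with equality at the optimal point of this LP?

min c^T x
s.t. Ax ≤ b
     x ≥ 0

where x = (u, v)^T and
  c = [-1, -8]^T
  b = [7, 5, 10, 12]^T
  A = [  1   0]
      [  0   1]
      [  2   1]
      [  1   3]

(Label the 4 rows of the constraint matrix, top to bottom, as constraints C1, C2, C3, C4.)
Optimal: u = 0, v = 4
Binding: C4, u ≥ 0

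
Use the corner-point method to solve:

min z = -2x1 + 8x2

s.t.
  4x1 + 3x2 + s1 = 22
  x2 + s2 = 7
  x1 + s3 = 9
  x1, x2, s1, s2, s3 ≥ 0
Each vertex is the intersection of two constraint boundaries that also satisfies all remaining constraints:
  x1 = 0 and x2 = 0 → (0, 0)
  4x1 + 3x2 = 22 and x2 = 0 → (5.5, 0)
  4x1 + 3x2 = 22 and x2 = 7 → (0.25, 7)
  x2 = 7 and x1 = 0 → (0, 7)

Evaluating z = -2x1 + 8x2 at each vertex:
  (0, 0): z = 0
  (5.5, 0): z = -11
  (0.25, 7): z = 55.5
  (0, 7): z = 56

The minimum is at (5.5, 0) with z = -11.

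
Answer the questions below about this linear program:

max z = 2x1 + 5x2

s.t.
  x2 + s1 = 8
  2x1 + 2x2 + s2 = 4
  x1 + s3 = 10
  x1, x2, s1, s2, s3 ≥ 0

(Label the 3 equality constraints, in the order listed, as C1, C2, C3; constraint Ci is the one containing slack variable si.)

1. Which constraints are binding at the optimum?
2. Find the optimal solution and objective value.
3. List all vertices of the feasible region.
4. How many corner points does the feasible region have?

1. C2, x1 ≥ 0
2. x1 = 0, x2 = 2, z = 10
3. (0, 0), (2, 0), (0, 2)
4. 3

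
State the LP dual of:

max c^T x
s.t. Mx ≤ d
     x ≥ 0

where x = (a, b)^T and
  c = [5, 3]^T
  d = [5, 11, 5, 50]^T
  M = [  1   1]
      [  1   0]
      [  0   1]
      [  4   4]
Minimize: z = 5y1 + 11y2 + 5y3 + 50y4

Subject to:
  C1: -y1 - y2 - 4y4 ≤ -5
  C2: -y1 - y3 - 4y4 ≤ -3
  y1, y2, y3, y4 ≥ 0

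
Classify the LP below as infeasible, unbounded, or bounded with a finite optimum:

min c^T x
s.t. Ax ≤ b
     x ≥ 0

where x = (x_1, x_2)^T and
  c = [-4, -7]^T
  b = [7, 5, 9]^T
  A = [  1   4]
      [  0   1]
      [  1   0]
The point (7, 0) satisfies every constraint, so the LP is feasible; the constraints give x_1 ≤ 9 and x_2 ≤ 5, which with x_1, x_2 ≥ 0 keep the feasible region inside a bounded box. A feasible, bounded LP attains a finite optimum at a vertex.

Feasible with finite optimum z* = -28 at (7, 0).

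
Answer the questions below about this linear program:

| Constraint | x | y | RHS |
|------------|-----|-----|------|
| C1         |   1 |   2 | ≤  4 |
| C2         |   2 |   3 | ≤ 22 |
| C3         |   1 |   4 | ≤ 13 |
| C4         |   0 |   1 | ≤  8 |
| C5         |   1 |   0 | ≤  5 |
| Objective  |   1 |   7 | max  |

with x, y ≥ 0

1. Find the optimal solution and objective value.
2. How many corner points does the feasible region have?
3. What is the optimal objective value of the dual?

1. x = 0, y = 2, z = 14
2. 3
3. 14 (by strong duality, equal to the primal optimum)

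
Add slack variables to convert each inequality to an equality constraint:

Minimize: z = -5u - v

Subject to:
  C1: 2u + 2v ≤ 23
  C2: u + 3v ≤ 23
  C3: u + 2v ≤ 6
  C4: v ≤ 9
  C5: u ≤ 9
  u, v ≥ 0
min z = -5u - v

s.t.
  2u + 2v + s1 = 23
  u + 3v + s2 = 23
  u + 2v + s3 = 6
  v + s4 = 9
  u + s5 = 9
  u, v, s1, s2, s3, s4, s5 ≥ 0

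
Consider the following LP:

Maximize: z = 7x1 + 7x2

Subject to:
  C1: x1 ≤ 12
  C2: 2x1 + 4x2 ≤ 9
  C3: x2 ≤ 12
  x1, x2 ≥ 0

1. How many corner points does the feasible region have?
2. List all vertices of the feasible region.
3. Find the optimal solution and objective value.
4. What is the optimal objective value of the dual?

1. 3
2. (0, 0), (4.5, 0), (0, 2.25)
3. x1 = 4.5, x2 = 0, z = 31.5
4. 31.5 (by strong duality, equal to the primal optimum)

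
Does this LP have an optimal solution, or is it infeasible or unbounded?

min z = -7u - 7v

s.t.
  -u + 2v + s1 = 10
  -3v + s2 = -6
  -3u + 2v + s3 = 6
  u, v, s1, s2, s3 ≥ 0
Feasible point: (0, 2) satisfies every constraint, so the LP is feasible.
Direction d = (1, 0): for each constraint row a, a·d ≤ 0 —
  (-1)(1) + (2)(0) = -1 ≤ 0
  (0)(1) + (-3)(0) = 0 ≤ 0
  (-3)(1) + (2)(0) = -3 ≤ 0
and d ≥ 0, so (0, 2) + t·d stays feasible for every t ≥ 0. Along this ray z = -7u - 7v changes by -7 per unit t, so z → −∞.

Unbounded — the objective can decrease without bound over the feasible region.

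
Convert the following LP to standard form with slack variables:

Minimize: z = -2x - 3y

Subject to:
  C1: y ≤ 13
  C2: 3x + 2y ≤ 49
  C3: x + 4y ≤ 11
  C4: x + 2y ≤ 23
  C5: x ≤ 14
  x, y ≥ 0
min z = -2x - 3y

s.t.
  y + s1 = 13
  3x + 2y + s2 = 49
  x + 4y + s3 = 11
  x + 2y + s4 = 23
  x + s5 = 14
  x, y, s1, s2, s3, s4, s5 ≥ 0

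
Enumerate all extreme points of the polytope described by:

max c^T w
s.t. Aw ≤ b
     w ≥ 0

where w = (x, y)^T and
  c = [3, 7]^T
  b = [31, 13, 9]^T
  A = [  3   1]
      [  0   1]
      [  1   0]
Each vertex is the intersection of two constraint boundaries that also satisfies all remaining constraints:
  x = 0 and y = 0 → (0, 0)
  x = 9 and y = 0 → (9, 0)
  3x + y = 31 and x = 9 → (9, 4)
  3x + y = 31 and y = 13 → (6, 13)
  y = 13 and x = 0 → (0, 13)

Vertices: (0, 0), (9, 0), (9, 4), (6, 13), (0, 13)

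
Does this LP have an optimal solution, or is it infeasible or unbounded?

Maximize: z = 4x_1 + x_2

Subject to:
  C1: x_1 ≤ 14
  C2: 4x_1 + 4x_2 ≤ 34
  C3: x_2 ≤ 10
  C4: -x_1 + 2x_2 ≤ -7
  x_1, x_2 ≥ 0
The point (8.5, 0) satisfies every constraint, so the LP is feasible; the constraints give x_1 ≤ 14 and x_2 ≤ 10, which with x_1, x_2 ≥ 0 keep the feasible region inside a bounded box. A feasible, bounded LP attains a finite optimum at a vertex.

Evaluating z = 4x_1 + x_2 at each vertex:
  (7, 0): z = 28
  (8.5, 0): z = 34
  (8, 0.5): z = 32.5

The LP has an optimal solution: (8.5, 0) with z = 34.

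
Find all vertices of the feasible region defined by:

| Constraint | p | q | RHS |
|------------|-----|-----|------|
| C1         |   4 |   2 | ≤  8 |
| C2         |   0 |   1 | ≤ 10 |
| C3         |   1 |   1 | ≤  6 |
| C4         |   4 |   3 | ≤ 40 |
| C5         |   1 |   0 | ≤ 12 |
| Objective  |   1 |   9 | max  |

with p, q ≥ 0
Each vertex is the intersection of two constraint boundaries that also satisfies all remaining constraints:
  p = 0 and q = 0 → (0, 0)
  4p + 2q = 8 and q = 0 → (2, 0)
  4p + 2q = 8 and p = 0 → (0, 4)

Vertices: (0, 0), (2, 0), (0, 4)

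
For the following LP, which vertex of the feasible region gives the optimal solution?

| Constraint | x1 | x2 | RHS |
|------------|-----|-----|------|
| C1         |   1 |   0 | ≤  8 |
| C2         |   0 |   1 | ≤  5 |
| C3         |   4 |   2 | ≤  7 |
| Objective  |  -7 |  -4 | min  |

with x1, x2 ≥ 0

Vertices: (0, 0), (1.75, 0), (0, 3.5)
(0, 3.5) with z = -14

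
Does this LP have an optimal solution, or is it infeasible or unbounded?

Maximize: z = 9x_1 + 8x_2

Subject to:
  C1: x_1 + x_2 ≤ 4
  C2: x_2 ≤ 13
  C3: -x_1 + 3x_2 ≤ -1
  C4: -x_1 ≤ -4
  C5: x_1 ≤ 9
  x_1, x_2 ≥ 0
The point (4, 0) satisfies every constraint, so the LP is feasible; the constraints give x_1 ≤ 9 and x_2 ≤ 13, which with x_1, x_2 ≥ 0 keep the feasible region inside a bounded box. A feasible, bounded LP attains a finite optimum at a vertex.

Bounded optimum: z* = 36 at (4, 0).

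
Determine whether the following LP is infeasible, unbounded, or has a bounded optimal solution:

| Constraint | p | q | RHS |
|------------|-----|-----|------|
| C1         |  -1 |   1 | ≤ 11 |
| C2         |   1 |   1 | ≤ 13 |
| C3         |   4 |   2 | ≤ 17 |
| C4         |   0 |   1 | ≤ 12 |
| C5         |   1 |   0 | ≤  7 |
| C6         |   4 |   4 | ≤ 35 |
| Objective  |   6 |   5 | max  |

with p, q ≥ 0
The point (0, 8.5) satisfies every constraint, so the LP is feasible; the constraints give p ≤ 7 and q ≤ 12, which with p, q ≥ 0 keep the feasible region inside a bounded box. A feasible, bounded LP attains a finite optimum at a vertex.

Feasible with finite optimum z* = 42.5 at (0, 8.5).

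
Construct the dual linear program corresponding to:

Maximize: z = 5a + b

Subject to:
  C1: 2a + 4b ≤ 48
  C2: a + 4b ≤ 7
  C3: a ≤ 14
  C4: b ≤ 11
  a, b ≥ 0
Minimize: z = 48y1 + 7y2 + 14y3 + 11y4

Subject to:
  C1: -2y1 - y2 - y3 ≤ -5
  C2: -4y1 - 4y2 - y4 ≤ -1
  y1, y2, y3, y4 ≥ 0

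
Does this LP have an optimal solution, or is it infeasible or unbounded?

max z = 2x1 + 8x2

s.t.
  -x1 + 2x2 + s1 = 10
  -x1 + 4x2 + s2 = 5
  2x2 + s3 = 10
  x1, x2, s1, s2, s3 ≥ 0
Feasible point: (0, 0) satisfies every constraint, so the LP is feasible.
Direction d = (1, 0): for each constraint row a, a·d ≤ 0 —
  (-1)(1) + (2)(0) = -1 ≤ 0
  (-1)(1) + (4)(0) = -1 ≤ 0
  (0)(1) + (2)(0) = 0 ≤ 0
and d ≥ 0, so (0, 0) + t·d stays feasible for every t ≥ 0. Along this ray z = 2x1 + 8x2 changes by 2 per unit t, so z → +∞.

Unbounded — the objective can increase without bound over the feasible region.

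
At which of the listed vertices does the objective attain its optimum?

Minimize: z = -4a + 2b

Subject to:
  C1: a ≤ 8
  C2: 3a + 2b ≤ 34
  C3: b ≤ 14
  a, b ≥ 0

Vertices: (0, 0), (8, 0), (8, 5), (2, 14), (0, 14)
Evaluating z = -4a + 2b at each vertex:
  (0, 0): z = 0
  (8, 0): z = -32
  (8, 5): z = -22
  (2, 14): z = 20
  (0, 14): z = 28

The smallest value is z = -32, attained at (8, 0).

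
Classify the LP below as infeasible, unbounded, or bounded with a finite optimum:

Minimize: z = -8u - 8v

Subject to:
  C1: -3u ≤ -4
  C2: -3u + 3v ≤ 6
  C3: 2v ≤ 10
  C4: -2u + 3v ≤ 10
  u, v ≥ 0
Feasible point: (2, 0) satisfies every constraint, so the LP is feasible.
Direction d = (1, 0): for each constraint row a, a·d ≤ 0 —
  (-3)(1) + (0)(0) = -3 ≤ 0
  (-3)(1) + (3)(0) = -3 ≤ 0
  (0)(1) + (2)(0) = 0 ≤ 0
  (-2)(1) + (3)(0) = -2 ≤ 0
and d ≥ 0, so (2, 0) + t·d stays feasible for every t ≥ 0. Along this ray z = -8u - 8v changes by -8 per unit t, so z → −∞.

Unbounded: there is a feasible ray along which z → −∞.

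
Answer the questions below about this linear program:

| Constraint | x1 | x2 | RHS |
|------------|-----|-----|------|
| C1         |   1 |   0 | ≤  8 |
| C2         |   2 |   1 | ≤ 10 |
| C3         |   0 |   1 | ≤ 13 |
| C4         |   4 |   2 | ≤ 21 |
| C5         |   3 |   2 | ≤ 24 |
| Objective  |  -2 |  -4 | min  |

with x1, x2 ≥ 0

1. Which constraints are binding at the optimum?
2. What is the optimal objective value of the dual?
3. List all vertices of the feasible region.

1. C2, x1 ≥ 0
2. -40 (by strong duality, equal to the primal optimum)
3. (0, 0), (5, 0), (0, 10)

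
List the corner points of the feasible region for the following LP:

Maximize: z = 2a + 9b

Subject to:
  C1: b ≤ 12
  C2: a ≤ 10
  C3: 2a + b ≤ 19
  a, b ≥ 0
Each vertex is the intersection of two constraint boundaries that also satisfies all remaining constraints:
  a = 0 and b = 0 → (0, 0)
  2a + b = 19 and b = 0 → (9.5, 0)
  b = 12 and 2a + b = 19 → (3.5, 12)
  b = 12 and a = 0 → (0, 12)

Vertices: (0, 0), (9.5, 0), (3.5, 12), (0, 12)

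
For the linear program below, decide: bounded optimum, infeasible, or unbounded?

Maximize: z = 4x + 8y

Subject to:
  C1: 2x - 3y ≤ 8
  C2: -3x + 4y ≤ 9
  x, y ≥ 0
Feasible point: (0, 0) satisfies every constraint, so the LP is feasible.
Direction d = (3, 2): for each constraint row a, a·d ≤ 0 —
  (2)(3) + (-3)(2) = 0 ≤ 0
  (-3)(3) + (4)(2) = -1 ≤ 0
and d ≥ 0, so (0, 0) + t·d stays feasible for every t ≥ 0. Along this ray z = 4x + 8y changes by 28 per unit t, so z → +∞.

The LP is unbounded; z can be made arbitrarily large.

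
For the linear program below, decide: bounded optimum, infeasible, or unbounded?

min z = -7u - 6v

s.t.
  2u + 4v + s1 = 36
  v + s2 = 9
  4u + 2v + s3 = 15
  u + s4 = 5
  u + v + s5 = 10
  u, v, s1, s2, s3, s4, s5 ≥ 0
The point (0, 7.5) satisfies every constraint, so the LP is feasible; the constraints give u ≤ 5 and v ≤ 9, which with u, v ≥ 0 keep the feasible region inside a bounded box. A feasible, bounded LP attains a finite optimum at a vertex.

Feasible with finite optimum z* = -45 at (0, 7.5).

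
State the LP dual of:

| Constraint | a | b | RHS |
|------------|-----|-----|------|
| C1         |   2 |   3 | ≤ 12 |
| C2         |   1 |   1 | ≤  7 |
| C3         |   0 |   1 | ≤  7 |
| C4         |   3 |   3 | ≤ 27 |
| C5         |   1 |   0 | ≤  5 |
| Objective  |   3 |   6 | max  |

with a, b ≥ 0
Minimize: z = 12y1 + 7y2 + 7y3 + 27y4 + 5y5

Subject to:
  C1: -2y1 - y2 - 3y4 - y5 ≤ -3
  C2: -3y1 - y2 - y3 - 3y4 ≤ -6
  y1, y2, y3, y4, y5 ≥ 0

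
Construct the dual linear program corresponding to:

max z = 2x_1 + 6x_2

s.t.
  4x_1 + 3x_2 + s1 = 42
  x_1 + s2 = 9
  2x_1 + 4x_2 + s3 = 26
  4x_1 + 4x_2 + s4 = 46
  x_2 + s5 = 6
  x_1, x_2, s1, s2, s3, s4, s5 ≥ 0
Minimize: z = 42y1 + 9y2 + 26y3 + 46y4 + 6y5

Subject to:
  C1: -4y1 - y2 - 2y3 - 4y4 ≤ -2
  C2: -3y1 - 4y3 - 4y4 - y5 ≤ -6
  y1, y2, y3, y4, y5 ≥ 0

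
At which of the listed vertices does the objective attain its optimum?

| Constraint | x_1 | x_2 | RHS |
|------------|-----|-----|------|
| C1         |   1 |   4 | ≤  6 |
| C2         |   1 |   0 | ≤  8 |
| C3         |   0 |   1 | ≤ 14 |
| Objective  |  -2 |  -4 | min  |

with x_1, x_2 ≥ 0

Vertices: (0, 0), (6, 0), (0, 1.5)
Evaluating z = -2x_1 - 4x_2 at each vertex:
  (0, 0): z = 0
  (6, 0): z = -12
  (0, 1.5): z = -6

The smallest value is z = -12, attained at (6, 0).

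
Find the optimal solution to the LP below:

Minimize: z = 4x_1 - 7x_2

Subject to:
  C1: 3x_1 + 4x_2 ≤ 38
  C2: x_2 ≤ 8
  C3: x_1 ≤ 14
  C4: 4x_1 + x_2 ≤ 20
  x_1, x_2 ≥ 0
x_1 = 0, x_2 = 8, z = -56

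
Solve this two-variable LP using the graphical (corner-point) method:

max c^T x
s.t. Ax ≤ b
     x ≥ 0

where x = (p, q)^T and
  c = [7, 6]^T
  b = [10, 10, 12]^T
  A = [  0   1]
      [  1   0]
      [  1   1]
p = 10, q = 2, z = 82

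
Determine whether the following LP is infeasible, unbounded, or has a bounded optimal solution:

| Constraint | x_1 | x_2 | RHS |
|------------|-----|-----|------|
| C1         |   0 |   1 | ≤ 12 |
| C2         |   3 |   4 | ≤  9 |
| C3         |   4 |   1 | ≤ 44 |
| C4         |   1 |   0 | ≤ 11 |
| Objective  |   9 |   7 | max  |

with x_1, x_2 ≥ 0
The point (3, 0) satisfies every constraint, so the LP is feasible; the constraints give x_1 ≤ 11 and x_2 ≤ 12, which with x_1, x_2 ≥ 0 keep the feasible region inside a bounded box. A feasible, bounded LP attains a finite optimum at a vertex.

Evaluating z = 9x_1 + 7x_2 at each vertex:
  (0, 0): z = 0
  (3, 0): z = 27
  (0, 2.25): z = 15.75

The LP has an optimal solution: (3, 0) with z = 27.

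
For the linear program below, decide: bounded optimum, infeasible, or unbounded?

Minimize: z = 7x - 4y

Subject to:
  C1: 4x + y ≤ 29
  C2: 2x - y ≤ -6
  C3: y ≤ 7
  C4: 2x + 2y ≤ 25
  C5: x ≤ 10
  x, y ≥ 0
The point (0, 7) satisfies every constraint, so the LP is feasible; the constraints give x ≤ 10 and y ≤ 7, which with x, y ≥ 0 keep the feasible region inside a bounded box. A feasible, bounded LP attains a finite optimum at a vertex.

Evaluating z = 7x - 4y at each vertex:
  (0, 6): z = -24
  (0.5, 7): z = -24.5
  (0, 7): z = -28

Bounded optimum: z* = -28 at (0, 7).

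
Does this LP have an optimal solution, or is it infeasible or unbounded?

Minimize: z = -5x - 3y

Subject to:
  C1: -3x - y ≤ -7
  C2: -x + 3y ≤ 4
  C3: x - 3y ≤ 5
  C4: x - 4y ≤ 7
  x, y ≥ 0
Feasible point: (2, 1) satisfies every constraint, so the LP is feasible.
Direction d = (3, 1): for each constraint row a, a·d ≤ 0 —
  (-3)(3) + (-1)(1) = -10 ≤ 0
  (-1)(3) + (3)(1) = 0 ≤ 0
  (1)(3) + (-3)(1) = 0 ≤ 0
  (1)(3) + (-4)(1) = -1 ≤ 0
and d ≥ 0, so (2, 1) + t·d stays feasible for every t ≥ 0. Along this ray z = -5x - 3y changes by -18 per unit t, so z → −∞.

The LP is unbounded; z can be made arbitrarily small.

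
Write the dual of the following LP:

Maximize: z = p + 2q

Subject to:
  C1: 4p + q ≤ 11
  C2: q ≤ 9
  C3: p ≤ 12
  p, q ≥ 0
Minimize: z = 11y1 + 9y2 + 12y3

Subject to:
  C1: -4y1 - y3 ≤ -1
  C2: -y1 - y2 ≤ -2
  y1, y2, y3 ≥ 0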